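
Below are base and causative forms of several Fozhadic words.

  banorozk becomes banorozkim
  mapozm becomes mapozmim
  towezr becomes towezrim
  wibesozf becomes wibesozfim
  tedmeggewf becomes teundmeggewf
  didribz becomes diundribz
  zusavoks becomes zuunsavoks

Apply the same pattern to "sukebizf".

wibesozf and tedmeggewf both end in -f yet inflect differently (wibesozfim, teundmeggewf), so the final letter is not what conditions the rule; the second-to-last letter is.
"sukebizf" has second-to-last letter 'z'. The stems whose second-to-last letter is 'z' (banorozk → banorozkim, mapozm → mapozmim, towezr → towezrim) add -im.
So sukebizf → sukebizfim.

sukebizfim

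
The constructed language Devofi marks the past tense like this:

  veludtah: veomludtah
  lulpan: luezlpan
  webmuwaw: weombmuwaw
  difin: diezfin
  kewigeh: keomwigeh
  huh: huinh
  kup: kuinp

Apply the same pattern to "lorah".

huh and veludtah both end in -h yet inflect differently (huinh, veomludtah), so the final letter is not what conditions the rule; the number of vowels is.
"lorah" has 2 vowels. The stems with 2 vowels (lulpan → luezlpan, difin → diezfin) insert -ez- after the first vowel.
The other patterns: stems with 1 vowel insert -in- after the first vowel; stems with 3 vowels insert -om- after the first vowel.
So lorah → loezrah.

loezrah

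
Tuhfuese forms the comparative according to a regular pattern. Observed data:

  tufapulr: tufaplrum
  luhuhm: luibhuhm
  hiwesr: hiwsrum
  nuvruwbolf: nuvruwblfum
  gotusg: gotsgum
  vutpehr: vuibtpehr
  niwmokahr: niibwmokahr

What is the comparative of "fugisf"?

niwmokahr and tufapulr both end in -r yet inflect differently (niibwmokahr, tufaplrum), so the final letter is not what conditions the rule; the second-to-last letter is.
"fugisf" has second-to-last letter 's'. The stems whose second-to-last letter is 's' (hiwesr → hiwsrum, gotusg → gotsgum) delete the last vowel and add -um.
The other pattern: stems whose second-to-last letter is 'h' insert -ib- after the first vowel.
So fugisf → fugsfum.

fugsfum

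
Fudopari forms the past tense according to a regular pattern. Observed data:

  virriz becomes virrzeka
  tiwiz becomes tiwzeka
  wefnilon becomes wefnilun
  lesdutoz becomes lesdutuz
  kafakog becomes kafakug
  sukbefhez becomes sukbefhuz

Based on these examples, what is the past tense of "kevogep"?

virriz and lesdutoz both end in -z yet inflect differently (virrzeka, lesdutuz), so the final letter is not what conditions the rule; the last vowel is.
"kevogep" has last vowel 'e'. The one such stem in the data (sukbefhez → sukbefhuz) changes the last vowel to 'u' (as do wefnilon, lesdutoz), so the same rule applies.
The other pattern: stems whose last vowel is 'i' delete the last vowel and add -eka.
So kevogep → kevogup.

kevogup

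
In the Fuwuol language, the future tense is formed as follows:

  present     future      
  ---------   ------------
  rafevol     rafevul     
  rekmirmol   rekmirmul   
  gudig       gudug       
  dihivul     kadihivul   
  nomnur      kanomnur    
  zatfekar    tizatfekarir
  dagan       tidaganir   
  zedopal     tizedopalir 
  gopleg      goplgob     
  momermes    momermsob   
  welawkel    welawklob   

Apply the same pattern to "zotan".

tizotanir

rafevol and dihivul both end in -l yet inflect differently (rafevul, kadihivul), so the final letter is not what conditions the rule; the last vowel is.
"zotan" has last vowel 'a'. The stems whose last vowel is 'a' (zatfekar → tizatfekarir, dagan → tidaganir, zedopal → tizedopalir) add ti- … -ir around the stem.
The other patterns: stems whose last vowel is 'i' or 'o' change the last vowel to 'u'; stems whose last vowel is 'u' add the prefix ka-; stems whose last vowel is 'e' delete the last vowel and add -ob.
So zotan → tizotanir.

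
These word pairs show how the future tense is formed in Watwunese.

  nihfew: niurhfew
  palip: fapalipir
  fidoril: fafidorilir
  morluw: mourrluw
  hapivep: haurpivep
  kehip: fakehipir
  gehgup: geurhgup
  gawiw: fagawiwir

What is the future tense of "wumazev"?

wuurmazev

kehip and gehgup both end in -p yet inflect differently (fakehipir, geurhgup), so the final letter is not what conditions the rule; the last vowel is.
"wumazev" has last vowel 'e'. The stems whose last vowel is 'e' (hapivep → haurpivep, nihfew → niurhfew) insert -ur- after the first vowel.
So wumazev → wuurmazev.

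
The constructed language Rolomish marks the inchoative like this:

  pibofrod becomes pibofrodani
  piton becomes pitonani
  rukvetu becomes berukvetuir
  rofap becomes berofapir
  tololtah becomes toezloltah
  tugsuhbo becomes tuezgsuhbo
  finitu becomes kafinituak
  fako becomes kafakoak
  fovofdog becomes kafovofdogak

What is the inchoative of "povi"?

poviani

"povi" begins with p-. The stems beginning with p- (pibofrod → pibofrodani, piton → pitonani) add -ani.
So povi → poviani.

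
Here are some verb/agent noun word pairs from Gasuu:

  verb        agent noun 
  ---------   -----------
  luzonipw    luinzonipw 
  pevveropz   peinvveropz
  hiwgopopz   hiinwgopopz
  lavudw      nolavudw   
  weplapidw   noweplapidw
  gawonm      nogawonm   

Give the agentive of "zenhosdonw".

nozenhosdonw

luzonipw and lavudw both end in -w yet inflect differently (luinzonipw, nolavudw), so the final letter is not what conditions the rule; the second-to-last letter is.
"zenhosdonw" has second-to-last letter 'n'. The one such stem in the data (gawonm → nogawonm) adds the prefix no-, so the same rule applies.
So zenhosdonw → nozenhosdonw.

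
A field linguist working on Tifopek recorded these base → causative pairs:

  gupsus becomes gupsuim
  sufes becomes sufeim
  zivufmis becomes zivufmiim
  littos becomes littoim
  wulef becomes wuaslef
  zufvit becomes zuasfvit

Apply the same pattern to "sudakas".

zivufmis and zufvit both have last vowel 'i' yet inflect differently (zivufmiim, zuasfvit), so the last vowel is not what conditions the rule; the final letter is.
"sudakas" ends in -s. The stems ending in -s (sufes → sufeim, zivufmis → zivufmiim, littos → littoim) drop the final letter and add -im.
So sudakas → sudakaim.

sudakaim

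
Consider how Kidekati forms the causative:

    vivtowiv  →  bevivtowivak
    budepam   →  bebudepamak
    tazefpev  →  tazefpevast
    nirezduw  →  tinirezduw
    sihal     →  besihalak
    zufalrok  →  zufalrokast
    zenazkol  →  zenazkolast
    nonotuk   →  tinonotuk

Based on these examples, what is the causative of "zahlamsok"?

"zahlamsok" has last vowel 'o'. The stems whose last vowel is 'o' (zenazkol → zenazkolast, zufalrok → zufalrokast) add -ast.
The other patterns: stems whose last vowel is 'u' add the prefix ti-; stems whose last vowel is 'a' or 'i' add be- … -ak around the stem.
So zahlamsok → zahlamsokast.

zahlamsokast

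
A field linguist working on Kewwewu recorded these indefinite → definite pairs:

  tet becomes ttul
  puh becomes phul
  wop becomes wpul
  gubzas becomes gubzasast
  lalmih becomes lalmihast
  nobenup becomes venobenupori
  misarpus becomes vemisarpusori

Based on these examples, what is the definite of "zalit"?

puh and lalmih both end in -h yet inflect differently (phul, lalmihast), so the final letter is not what conditions the rule; the number of vowels is.
"zalit" has 2 vowels. The stems with 2 vowels (gubzas → gubzasast, lalmih → lalmihast) add -ast.
So zalit → zalitast.

zalitast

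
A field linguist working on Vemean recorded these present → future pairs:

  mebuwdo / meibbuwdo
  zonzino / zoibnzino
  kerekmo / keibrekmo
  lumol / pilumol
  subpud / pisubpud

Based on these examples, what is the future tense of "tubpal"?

pitubpal

"tubpal" ends in -l. The one such stem in the data (lumol → pilumol) adds the prefix pi-, so the same rule applies.
The other pattern: stems ending in -o insert -ib- after the first vowel.
So tubpal → pitubpal.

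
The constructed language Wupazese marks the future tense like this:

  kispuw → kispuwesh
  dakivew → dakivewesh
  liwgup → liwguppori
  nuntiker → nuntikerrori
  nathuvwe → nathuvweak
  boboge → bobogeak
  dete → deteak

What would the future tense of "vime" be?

kispuw and liwgup both have last vowel 'u' yet inflect differently (kispuwesh, liwguppori), so the last vowel is not what conditions the rule; the final letter is.
"vime" ends in -e. The stems ending in -e (nathuvwe → nathuvweak, boboge → bobogeak, dete → deteak) add -ak.
The other patterns: stems ending in -w add -esh; stems ending in -p or -r double the final consonant and add -ori.
So vime → vimeak.

vimeak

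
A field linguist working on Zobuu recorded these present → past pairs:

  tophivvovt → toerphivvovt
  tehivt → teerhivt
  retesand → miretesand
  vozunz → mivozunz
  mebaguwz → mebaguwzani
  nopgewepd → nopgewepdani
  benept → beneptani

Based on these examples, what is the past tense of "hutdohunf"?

mihutdohunf

vozunz and mebaguwz both end in -z yet inflect differently (mivozunz, mebaguwzani), so the final letter is not what conditions the rule; the second-to-last letter is.
"hutdohunf" has second-to-last letter 'n'. The stems whose second-to-last letter is 'n' (retesand → miretesand, vozunz → mivozunz) add the prefix mi-.
So hutdohunf → mihutdohunf.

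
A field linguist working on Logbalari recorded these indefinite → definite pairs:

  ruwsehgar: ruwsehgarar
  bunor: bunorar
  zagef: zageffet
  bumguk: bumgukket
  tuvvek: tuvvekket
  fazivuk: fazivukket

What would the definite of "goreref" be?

bunor and bumguk both begin with b- yet inflect differently (bunorar, bumgukket), so the first letter is not what conditions the rule; the final letter is.
"goreref" ends in -f. The one such stem in the data (zagef → zageffet) doubles the final consonant and adds -et (as do bumguk, tuvvek), so the same rule applies.
So goreref → gorereffet.

gorereffet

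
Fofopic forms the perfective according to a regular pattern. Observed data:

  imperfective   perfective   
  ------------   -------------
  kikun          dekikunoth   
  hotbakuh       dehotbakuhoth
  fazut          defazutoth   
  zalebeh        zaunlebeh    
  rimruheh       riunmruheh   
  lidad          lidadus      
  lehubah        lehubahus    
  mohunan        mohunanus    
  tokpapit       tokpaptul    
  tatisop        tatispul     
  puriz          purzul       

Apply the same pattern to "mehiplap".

hotbakuh and zalebeh both end in -h yet inflect differently (dehotbakuhoth, zaunlebeh), so the final letter is not what conditions the rule; the last vowel is.
"mehiplap" has last vowel 'a'. The stems whose last vowel is 'a' (lidad → lidadus, lehubah → lehubahus, mohunan → mohunanus) add -us.
The other patterns: stems whose last vowel is 'u' add de- … -oth around the stem; stems whose last vowel is 'e' insert -un- after the first vowel; stems whose last vowel is 'i' or 'o' delete the last vowel and add -ul.
So mehiplap → mehiplapus.

mehiplapus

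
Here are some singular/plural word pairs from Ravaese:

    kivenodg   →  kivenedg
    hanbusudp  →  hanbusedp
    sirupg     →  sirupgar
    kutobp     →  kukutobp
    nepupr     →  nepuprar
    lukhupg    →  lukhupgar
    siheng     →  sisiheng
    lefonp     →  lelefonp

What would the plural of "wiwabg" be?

lukhupg and siheng both end in -g yet inflect differently (lukhupgar, sisiheng), so the final letter is not what conditions the rule; the second-to-last letter is.
"wiwabg" has second-to-last letter 'b'. The one such stem in the data (kutobp → kukutobp) repeats the first consonant+vowel as a prefix (as do siheng, lefonp), so the same rule applies.
The other patterns: stems whose second-to-last letter is 'p' add -ar; stems whose second-to-last letter is 'd' change the last vowel to 'e'.
So wiwabg → wiwiwabg.

wiwiwabg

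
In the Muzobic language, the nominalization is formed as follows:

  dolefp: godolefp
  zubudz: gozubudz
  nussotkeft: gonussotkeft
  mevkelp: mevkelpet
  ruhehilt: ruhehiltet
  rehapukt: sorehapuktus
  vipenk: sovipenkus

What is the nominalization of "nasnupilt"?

nasnupiltet

"nasnupilt" has second-to-last letter 'l'. The stems whose second-to-last letter is 'l' (mevkelp → mevkelpet, ruhehilt → ruhehiltet) add -et.
So nasnupilt → nasnupiltet.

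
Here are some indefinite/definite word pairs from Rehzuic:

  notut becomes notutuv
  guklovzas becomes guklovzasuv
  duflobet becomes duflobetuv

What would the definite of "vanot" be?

Every pair shown (notut → notutuv, guklovzas → guklovzasuv, duflobet → duflobetuv) follows the same rule: add -uv.
So vanot → vanotuv.

vanotuv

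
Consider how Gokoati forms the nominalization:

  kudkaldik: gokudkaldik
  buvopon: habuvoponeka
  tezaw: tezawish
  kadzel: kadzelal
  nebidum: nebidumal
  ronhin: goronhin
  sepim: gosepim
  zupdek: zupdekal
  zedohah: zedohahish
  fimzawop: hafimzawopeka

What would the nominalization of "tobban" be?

tobbanish

"tobban" has last vowel 'a'. The stems whose last vowel is 'a' (tezaw → tezawish, zedohah → zedohahish) add -ish.
The other patterns: stems whose last vowel is 'i' add the prefix go-; stems whose last vowel is 'o' add ha- … -eka around the stem; stems whose last vowel is 'e' or 'u' add -al.
So tobban → tobbanish.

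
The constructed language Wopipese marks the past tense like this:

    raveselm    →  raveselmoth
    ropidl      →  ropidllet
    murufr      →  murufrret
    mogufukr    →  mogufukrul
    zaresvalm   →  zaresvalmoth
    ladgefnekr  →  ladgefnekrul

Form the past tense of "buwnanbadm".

"buwnanbadm" has second-to-last letter 'd'. The one such stem in the data (ropidl → ropidllet) doubles the final consonant and adds -et (as does murufr), so the same rule applies.
The other patterns: stems whose second-to-last letter is 'k' add -ul; stems whose second-to-last letter is 'l' add -oth.
So buwnanbadm → buwnanbadmmet.

buwnanbadmmet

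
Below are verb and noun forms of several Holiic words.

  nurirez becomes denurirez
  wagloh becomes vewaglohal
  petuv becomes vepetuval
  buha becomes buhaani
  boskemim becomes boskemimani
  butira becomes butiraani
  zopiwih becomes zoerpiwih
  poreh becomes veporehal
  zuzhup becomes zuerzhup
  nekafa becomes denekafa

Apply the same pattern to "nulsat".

"nulsat" begins with n-. The stems beginning with n- (nurirez → denurirez, nekafa → denekafa) add the prefix de-.
So nulsat → denulsat.

denulsat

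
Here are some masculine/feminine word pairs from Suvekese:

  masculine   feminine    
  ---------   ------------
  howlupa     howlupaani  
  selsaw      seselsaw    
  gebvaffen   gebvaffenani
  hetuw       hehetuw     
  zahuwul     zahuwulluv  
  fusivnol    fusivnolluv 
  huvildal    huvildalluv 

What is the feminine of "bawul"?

hetuw and zahuwul both have last vowel 'u' yet inflect differently (hehetuw, zahuwulluv), so the last vowel is not what conditions the rule; the final letter is.
"bawul" ends in -l. The stems ending in -l (zahuwul → zahuwulluv, huvildal → huvildalluv, fusivnol → fusivnolluv) double the final consonant and add -uv.
The other patterns: stems ending in -w repeat the first consonant+vowel as a prefix; stems ending in -a or -n add -ani.
So bawul → bawulluv.

bawulluv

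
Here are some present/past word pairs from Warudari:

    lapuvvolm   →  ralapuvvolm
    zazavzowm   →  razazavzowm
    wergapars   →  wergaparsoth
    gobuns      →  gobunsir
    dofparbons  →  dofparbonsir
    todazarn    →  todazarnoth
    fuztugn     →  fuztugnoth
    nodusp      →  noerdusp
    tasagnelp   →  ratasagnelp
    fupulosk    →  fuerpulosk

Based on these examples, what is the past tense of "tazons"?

tazonsir

nodusp and tasagnelp both end in -p yet inflect differently (noerdusp, ratasagnelp), so the final letter is not what conditions the rule; the second-to-last letter is.
"tazons" has second-to-last letter 'n'. The stems whose second-to-last letter is 'n' (gobuns → gobunsir, dofparbons → dofparbonsir) add -ir.
The other patterns: stems whose second-to-last letter is 's' insert -er- after the first vowel; stems whose second-to-last letter is 'l' or 'w' add the prefix ra-; stems whose second-to-last letter is 'g' or 'r' add -oth.
So tazons → tazonsir.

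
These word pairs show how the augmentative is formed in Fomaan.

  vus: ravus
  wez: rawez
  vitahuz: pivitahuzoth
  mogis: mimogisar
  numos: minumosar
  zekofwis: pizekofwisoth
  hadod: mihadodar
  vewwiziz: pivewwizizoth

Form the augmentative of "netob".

"netob" has 2 vowels. The stems with 2 vowels (numos → minumosar, hadod → mihadodar, mogis → mimogisar) add mi- … -ar around the stem.
The other patterns: stems with 1 vowel add the prefix ra-; stems with 3 vowels add pi- … -oth around the stem.
So netob → minetobar.

minetobar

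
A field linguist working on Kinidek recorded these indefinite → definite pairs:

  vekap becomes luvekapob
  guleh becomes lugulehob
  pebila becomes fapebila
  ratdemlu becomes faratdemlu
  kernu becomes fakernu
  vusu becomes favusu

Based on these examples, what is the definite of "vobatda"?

vekap and pebila both have last vowel 'a' yet inflect differently (luvekapob, fapebila), so the last vowel is not what conditions the rule; whether the stem ends in a vowel or a consonant is.
"vobatda" ends in a vowel. The stems ending in a vowel (pebila → fapebila, ratdemlu → faratdemlu, kernu → fakernu) add the prefix fa-.
So vobatda → favobatda.

favobatda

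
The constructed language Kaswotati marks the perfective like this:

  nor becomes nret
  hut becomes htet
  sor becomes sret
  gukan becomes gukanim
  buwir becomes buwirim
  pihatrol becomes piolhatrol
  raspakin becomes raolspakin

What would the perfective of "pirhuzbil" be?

nor and buwir both end in -r yet inflect differently (nret, buwirim), so the final letter is not what conditions the rule; the number of vowels is.
"pirhuzbil" has 3 vowels. The stems with 3 vowels (pihatrol → piolhatrol, raspakin → raolspakin) insert -ol- after the first vowel.
The other patterns: stems with 1 vowel delete the last vowel and add -et; stems with 2 vowels add -im.
So pirhuzbil → piolrhuzbil.

piolrhuzbil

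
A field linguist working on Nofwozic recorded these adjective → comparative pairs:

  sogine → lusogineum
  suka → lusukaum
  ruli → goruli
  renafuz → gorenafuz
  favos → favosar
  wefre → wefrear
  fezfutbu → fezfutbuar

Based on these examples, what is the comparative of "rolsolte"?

gorolsolte

sogine and wefre both end in -e yet inflect differently (lusogineum, wefrear), so the final letter is not what conditions the rule; the first letter is.
"rolsolte" begins with r-. The stems beginning with r- (ruli → goruli, renafuz → gorenafuz) add the prefix go-.
The other patterns: stems beginning with s- add lu- … -um around the stem; stems beginning with f- or w- add -ar.
So rolsolte → gorolsolte.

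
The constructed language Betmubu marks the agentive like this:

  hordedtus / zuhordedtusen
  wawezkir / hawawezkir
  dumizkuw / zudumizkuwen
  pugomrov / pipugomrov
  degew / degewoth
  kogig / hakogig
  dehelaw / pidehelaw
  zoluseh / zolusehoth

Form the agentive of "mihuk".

dumizkuw and degew both end in -w yet inflect differently (zudumizkuwen, degewoth), so the final letter is not what conditions the rule; the last vowel is.
"mihuk" has last vowel 'u'. The stems whose last vowel is 'u' (dumizkuw → zudumizkuwen, hordedtus → zuhordedtusen) add zu- … -en around the stem.
The other patterns: stems whose last vowel is 'i' add the prefix ha-; stems whose last vowel is 'e' add -oth; stems whose last vowel is 'a' or 'o' add the prefix pi-.
So mihuk → zumihuken.

zumihuken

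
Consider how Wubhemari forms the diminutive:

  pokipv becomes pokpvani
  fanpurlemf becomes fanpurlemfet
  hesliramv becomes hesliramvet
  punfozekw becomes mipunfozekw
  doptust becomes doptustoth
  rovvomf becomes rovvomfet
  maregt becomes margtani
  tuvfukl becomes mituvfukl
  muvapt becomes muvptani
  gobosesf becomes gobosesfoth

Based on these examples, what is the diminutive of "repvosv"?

repvosvoth

rovvomf and gobosesf both end in -f yet inflect differently (rovvomfet, gobosesfoth), so the final letter is not what conditions the rule; the second-to-last letter is.
"repvosv" has second-to-last letter 's'. The stems whose second-to-last letter is 's' (gobosesf → gobosesfoth, doptust → doptustoth) add -oth.
The other patterns: stems whose second-to-last letter is 'm' add -et; stems whose second-to-last letter is 'k' add the prefix mi-; stems whose second-to-last letter is 'g' or 'p' delete the last vowel and add -ani.
So repvosv → repvosvoth.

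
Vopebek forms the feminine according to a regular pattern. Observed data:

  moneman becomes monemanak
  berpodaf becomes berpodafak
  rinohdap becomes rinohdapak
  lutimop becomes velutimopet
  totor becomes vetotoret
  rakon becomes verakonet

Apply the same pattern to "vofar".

vofarak

rinohdap and lutimop both end in -p yet inflect differently (rinohdapak, velutimopet), so the final letter is not what conditions the rule; the last vowel is.
"vofar" has last vowel 'a'. The stems whose last vowel is 'a' (moneman → monemanak, berpodaf → berpodafak, rinohdap → rinohdapak) add -ak.
The other pattern: stems whose last vowel is 'o' add ve- … -et around the stem.
So vofar → vofarak.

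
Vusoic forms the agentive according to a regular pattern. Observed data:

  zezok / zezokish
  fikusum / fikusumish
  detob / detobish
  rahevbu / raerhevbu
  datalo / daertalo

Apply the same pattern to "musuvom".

musuvomish

fikusum and rahevbu both have last vowel 'u' yet inflect differently (fikusumish, raerhevbu), so the last vowel is not what conditions the rule; whether the stem ends in a vowel or a consonant is.
"musuvom" ends in a consonant. The stems ending in a consonant (zezok → zezokish, fikusum → fikusumish, detob → detobish) add -ish.
So musuvom → musuvomish.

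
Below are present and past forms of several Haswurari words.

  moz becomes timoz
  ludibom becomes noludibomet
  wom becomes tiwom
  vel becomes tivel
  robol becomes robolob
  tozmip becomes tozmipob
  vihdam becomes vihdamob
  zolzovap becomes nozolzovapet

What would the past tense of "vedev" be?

vedevob

wom and vihdam both end in -m yet inflect differently (tiwom, vihdamob), so the final letter is not what conditions the rule; the number of vowels is.
"vedev" has 2 vowels. The stems with 2 vowels (vihdam → vihdamob, tozmip → tozmipob, robol → robolob) add -ob.
The other patterns: stems with 1 vowel add the prefix ti-; stems with 3 vowels add no- … -et around the stem.
So vedev → vedevob.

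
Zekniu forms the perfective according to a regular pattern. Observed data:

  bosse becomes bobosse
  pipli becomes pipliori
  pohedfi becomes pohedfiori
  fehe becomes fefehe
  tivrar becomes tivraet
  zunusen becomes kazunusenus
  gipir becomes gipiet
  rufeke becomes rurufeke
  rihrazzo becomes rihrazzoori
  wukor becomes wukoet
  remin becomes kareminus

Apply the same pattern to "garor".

rufeke and zunusen both have last vowel 'e' yet inflect differently (rurufeke, kazunusenus), so the last vowel is not what conditions the rule; the final letter is.
"garor" ends in -r. The stems ending in -r (tivrar → tivraet, gipir → gipiet, wukor → wukoet) drop the final letter and add -et.
So garor → garoet.

garoet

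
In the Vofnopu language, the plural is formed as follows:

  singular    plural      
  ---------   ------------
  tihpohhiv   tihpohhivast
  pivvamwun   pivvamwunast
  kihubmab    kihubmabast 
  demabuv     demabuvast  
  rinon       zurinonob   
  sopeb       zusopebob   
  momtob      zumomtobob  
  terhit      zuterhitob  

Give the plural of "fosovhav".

fosovhavast

pivvamwun and rinon both end in -n yet inflect differently (pivvamwunast, zurinonob), so the final letter is not what conditions the rule; the number of vowels is.
"fosovhav" has 3 vowels. The stems with 3 vowels (tihpohhiv → tihpohhivast, pivvamwun → pivvamwunast, kihubmab → kihubmabast) add -ast.
The other pattern: stems with 2 vowels add zu- … -ob around the stem.
So fosovhav → fosovhavast.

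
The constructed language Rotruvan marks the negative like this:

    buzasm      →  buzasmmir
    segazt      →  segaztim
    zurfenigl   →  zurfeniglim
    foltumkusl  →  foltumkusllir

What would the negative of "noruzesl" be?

noruzesllir

foltumkusl and zurfenigl both end in -l yet inflect differently (foltumkusllir, zurfeniglim), so the final letter is not what conditions the rule; the second-to-last letter is.
"noruzesl" has second-to-last letter 's'. The stems whose second-to-last letter is 's' (foltumkusl → foltumkusllir, buzasm → buzasmmir) double the final consonant and add -ir.
So noruzesl → noruzesllir.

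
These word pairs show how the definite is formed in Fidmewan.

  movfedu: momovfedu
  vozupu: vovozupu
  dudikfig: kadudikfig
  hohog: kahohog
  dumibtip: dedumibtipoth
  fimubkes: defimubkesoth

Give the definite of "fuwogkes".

defuwogkesoth

dudikfig and dumibtip both have last vowel 'i' yet inflect differently (kadudikfig, dedumibtipoth), so the last vowel is not what conditions the rule; the final letter is.
"fuwogkes" ends in -s. The one such stem in the data (fimubkes → defimubkesoth) adds de- … -oth around the stem, so the same rule applies.
The other patterns: stems ending in -u repeat the first consonant+vowel as a prefix; stems ending in -g add the prefix ka-.
So fuwogkes → defuwogkesoth.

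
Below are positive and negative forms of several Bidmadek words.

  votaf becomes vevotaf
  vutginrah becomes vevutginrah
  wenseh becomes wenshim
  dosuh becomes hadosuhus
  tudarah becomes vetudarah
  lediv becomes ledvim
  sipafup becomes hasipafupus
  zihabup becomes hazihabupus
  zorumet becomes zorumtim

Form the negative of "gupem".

gupmim

"gupem" has last vowel 'e'. The stems whose last vowel is 'e' (zorumet → zorumtim, wenseh → wenshim) delete the last vowel and add -im.
The other patterns: stems whose last vowel is 'u' add ha- … -us around the stem; stems whose last vowel is 'a' add the prefix ve-.
So gupem → gupmim.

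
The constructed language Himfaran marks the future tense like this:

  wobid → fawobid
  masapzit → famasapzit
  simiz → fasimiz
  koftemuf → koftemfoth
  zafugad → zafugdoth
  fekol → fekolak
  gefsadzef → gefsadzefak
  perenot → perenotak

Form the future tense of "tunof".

"tunof" has last vowel 'o'. The stems whose last vowel is 'o' (fekol → fekolak, perenot → perenotak) add -ak.
The other patterns: stems whose last vowel is 'i' add the prefix fa-; stems whose last vowel is 'a' or 'u' delete the last vowel and add -oth.
So tunof → tunofak.

tunofak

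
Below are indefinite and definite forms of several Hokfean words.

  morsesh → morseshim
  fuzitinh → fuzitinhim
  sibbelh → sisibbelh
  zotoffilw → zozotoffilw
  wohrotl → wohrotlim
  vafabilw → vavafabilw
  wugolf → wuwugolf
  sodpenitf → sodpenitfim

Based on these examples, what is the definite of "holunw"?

holunwim

"holunw" has second-to-last letter 'n'. The one such stem in the data (fuzitinh → fuzitinhim) adds -im, so the same rule applies.
The other pattern: stems whose second-to-last letter is 'l' repeat the first consonant+vowel as a prefix.
So holunw → holunwim.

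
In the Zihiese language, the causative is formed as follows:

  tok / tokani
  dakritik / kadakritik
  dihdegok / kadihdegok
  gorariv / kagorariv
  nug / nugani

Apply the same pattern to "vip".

dakritik and tok both end in -k yet inflect differently (kadakritik, tokani), so the final letter is not what conditions the rule; the number of vowels is.
"vip" has 1 vowel. The stems with 1 vowel (tok → tokani, nug → nugani) add -ani.
The other pattern: stems with 3 vowels add the prefix ka-.
So vip → vipani.

vipani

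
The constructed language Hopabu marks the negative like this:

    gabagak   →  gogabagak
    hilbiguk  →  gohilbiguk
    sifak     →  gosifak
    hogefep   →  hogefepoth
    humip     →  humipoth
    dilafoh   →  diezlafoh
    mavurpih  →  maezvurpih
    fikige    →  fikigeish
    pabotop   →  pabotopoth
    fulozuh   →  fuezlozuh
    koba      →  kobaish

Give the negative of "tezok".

"tezok" ends in -k. The stems ending in -k (gabagak → gogabagak, sifak → gosifak, hilbiguk → gohilbiguk) add the prefix go-.
The other patterns: stems ending in -p add -oth; stems ending in -h insert -ez- after the first vowel; stems ending in -a or -e add -ish.
So tezok → gotezok.

gotezok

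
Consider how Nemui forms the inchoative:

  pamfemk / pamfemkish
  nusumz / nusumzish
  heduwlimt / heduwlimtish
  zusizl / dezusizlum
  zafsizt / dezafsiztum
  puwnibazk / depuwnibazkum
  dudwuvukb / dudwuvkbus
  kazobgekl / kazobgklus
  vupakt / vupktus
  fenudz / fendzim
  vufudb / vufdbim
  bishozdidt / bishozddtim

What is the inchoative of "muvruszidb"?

"muvruszidb" has second-to-last letter 'd'. The stems whose second-to-last letter is 'd' (fenudz → fendzim, vufudb → vufdbim, bishozdidt → bishozddtim) delete the last vowel and add -im.
So muvruszidb → muvruszdbim.

muvruszdbim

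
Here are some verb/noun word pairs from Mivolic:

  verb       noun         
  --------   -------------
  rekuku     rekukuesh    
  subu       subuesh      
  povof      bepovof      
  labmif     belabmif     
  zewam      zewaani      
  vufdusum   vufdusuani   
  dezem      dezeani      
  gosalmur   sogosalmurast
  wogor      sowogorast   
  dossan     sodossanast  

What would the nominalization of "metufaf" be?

rekuku and vufdusum both have last vowel 'u' yet inflect differently (rekukuesh, vufdusuani), so the last vowel is not what conditions the rule; the final letter is.
"metufaf" ends in -f. The stems ending in -f (povof → bepovof, labmif → belabmif) add the prefix be-.
So metufaf → bemetufaf.

bemetufaf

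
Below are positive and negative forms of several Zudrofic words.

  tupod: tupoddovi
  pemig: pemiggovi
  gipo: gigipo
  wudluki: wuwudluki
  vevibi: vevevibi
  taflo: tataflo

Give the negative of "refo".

rerefo

tupod and gipo both have last vowel 'o' yet inflect differently (tupoddovi, gigipo), so the last vowel is not what conditions the rule; whether the stem ends in a vowel or a consonant is.
"refo" ends in a vowel. The stems ending in a vowel (gipo → gigipo, wudluki → wuwudluki, vevibi → vevevibi) repeat the first consonant+vowel as a prefix.
The other pattern: stems ending in a consonant double the final consonant and add -ovi.
So refo → rerefo.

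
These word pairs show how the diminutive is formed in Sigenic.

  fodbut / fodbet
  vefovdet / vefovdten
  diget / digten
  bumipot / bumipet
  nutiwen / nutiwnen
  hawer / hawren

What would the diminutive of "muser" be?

musren

"muser" has last vowel 'e'. The stems whose last vowel is 'e' (vefovdet → vefovdten, hawer → hawren, nutiwen → nutiwnen) delete the last vowel and add -en.
The other pattern: stems whose last vowel is 'o' or 'u' change the last vowel to 'e'.
So muser → musren.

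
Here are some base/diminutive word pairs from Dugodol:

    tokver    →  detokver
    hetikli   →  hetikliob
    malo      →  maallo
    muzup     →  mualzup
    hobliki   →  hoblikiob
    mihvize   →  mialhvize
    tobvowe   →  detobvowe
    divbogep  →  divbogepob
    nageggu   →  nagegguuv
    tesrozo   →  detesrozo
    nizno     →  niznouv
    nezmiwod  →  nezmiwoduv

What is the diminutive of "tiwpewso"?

tesrozo and nizno both end in -o yet inflect differently (detesrozo, niznouv), so the final letter is not what conditions the rule; the first letter is.
"tiwpewso" begins with t-. The stems beginning with t- (tesrozo → detesrozo, tobvowe → detobvowe, tokver → detokver) add the prefix de-.
So tiwpewso → detiwpewso.

detiwpewso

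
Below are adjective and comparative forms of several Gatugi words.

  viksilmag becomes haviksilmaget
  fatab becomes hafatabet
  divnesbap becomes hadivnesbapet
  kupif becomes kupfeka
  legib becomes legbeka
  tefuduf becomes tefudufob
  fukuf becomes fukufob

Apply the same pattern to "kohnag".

hakohnaget

"kohnag" has last vowel 'a'. The stems whose last vowel is 'a' (viksilmag → haviksilmaget, fatab → hafatabet, divnesbap → hadivnesbapet) add ha- … -et around the stem.
So kohnag → hakohnaget.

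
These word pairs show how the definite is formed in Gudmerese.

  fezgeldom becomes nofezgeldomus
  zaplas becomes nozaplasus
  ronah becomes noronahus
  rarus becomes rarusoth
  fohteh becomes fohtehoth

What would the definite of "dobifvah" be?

fohteh and ronah both end in -h yet inflect differently (fohtehoth, noronahus), so the final letter is not what conditions the rule; the last vowel is.
"dobifvah" has last vowel 'a'. The stems whose last vowel is 'a' (ronah → noronahus, zaplas → nozaplasus) add no- … -us around the stem.
So dobifvah → nodobifvahus.

nodobifvahus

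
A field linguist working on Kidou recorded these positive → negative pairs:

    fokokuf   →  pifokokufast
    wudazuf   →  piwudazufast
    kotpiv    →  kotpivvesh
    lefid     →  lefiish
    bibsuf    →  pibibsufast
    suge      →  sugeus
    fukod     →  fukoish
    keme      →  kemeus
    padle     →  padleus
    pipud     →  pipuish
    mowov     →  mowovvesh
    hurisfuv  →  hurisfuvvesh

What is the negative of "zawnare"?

lefid and kotpiv both have last vowel 'i' yet inflect differently (lefiish, kotpivvesh), so the last vowel is not what conditions the rule; the final letter is.
"zawnare" ends in -e. The stems ending in -e (keme → kemeus, suge → sugeus, padle → padleus) add -us.
The other patterns: stems ending in -d drop the final letter and add -ish; stems ending in -v double the final consonant and add -esh; stems ending in -f add pi- … -ast around the stem.
So zawnare → zawnareus.

zawnareus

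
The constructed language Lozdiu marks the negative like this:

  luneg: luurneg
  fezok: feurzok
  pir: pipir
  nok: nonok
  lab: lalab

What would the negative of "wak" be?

wawak

fezok and nok both end in -k yet inflect differently (feurzok, nonok), so the final letter is not what conditions the rule; the number of vowels is.
"wak" has 1 vowel. The stems with 1 vowel (pir → pipir, nok → nonok, lab → lalab) repeat the first consonant+vowel as a prefix.
The other pattern: stems with 2 vowels insert -ur- after the first vowel.
So wak → wawak.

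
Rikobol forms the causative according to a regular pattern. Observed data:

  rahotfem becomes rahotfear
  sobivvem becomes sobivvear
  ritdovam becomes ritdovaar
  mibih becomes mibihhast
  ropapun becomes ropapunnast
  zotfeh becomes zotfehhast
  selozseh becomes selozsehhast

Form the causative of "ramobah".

ramobahhast

rahotfem and zotfeh both have last vowel 'e' yet inflect differently (rahotfear, zotfehhast), so the last vowel is not what conditions the rule; the final letter is.
"ramobah" ends in -h. The stems ending in -h (mibih → mibihhast, zotfeh → zotfehhast, selozseh → selozsehhast) double the final consonant and add -ast.
The other pattern: stems ending in -m drop the final letter and add -ar.
So ramobah → ramobahhast.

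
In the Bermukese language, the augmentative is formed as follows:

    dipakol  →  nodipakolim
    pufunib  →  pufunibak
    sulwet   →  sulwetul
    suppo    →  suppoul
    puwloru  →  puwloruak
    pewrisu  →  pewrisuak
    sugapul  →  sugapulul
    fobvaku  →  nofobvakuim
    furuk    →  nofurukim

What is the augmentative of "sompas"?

sompasul

"sompas" begins with s-. The stems beginning with s- (sugapul → sugapulul, sulwet → sulwetul, suppo → suppoul) add -ul.
The other patterns: stems beginning with p- add -ak; stems beginning with d- or f- add no- … -im around the stem.
So sompas → sompasul.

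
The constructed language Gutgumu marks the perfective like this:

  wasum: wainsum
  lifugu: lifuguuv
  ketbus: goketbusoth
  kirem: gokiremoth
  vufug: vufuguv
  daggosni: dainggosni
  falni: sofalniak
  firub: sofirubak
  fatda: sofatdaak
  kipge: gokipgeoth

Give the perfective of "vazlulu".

falni and daggosni both end in -i yet inflect differently (sofalniak, dainggosni), so the final letter is not what conditions the rule; the first letter is.
"vazlulu" begins with v-. The one such stem in the data (vufug → vufuguv) adds -uv, so the same rule applies.
The other patterns: stems beginning with f- add so- … -ak around the stem; stems beginning with k- add go- … -oth around the stem; stems beginning with d- or w- insert -in- after the first vowel.
So vazlulu → vazluluuv.

vazluluuv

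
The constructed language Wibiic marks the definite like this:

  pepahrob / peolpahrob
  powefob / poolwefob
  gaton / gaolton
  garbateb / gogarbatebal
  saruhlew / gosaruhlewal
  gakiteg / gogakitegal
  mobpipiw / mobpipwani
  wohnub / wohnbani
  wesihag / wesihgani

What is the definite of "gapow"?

gaolpow

pepahrob and garbateb both end in -b yet inflect differently (peolpahrob, gogarbatebal), so the final letter is not what conditions the rule; the last vowel is.
"gapow" has last vowel 'o'. The stems whose last vowel is 'o' (pepahrob → peolpahrob, powefob → poolwefob, gaton → gaolton) insert -ol- after the first vowel.
The other patterns: stems whose last vowel is 'e' add go- … -al around the stem; stems whose last vowel is 'a', 'i' or 'u' delete the last vowel and add -ani.
So gapow → gaolpow.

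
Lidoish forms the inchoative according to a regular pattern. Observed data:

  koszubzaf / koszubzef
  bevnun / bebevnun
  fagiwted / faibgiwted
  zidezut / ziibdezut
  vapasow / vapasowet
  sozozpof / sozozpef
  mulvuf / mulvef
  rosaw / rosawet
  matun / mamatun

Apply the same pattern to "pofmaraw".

mulvuf and zidezut both have last vowel 'u' yet inflect differently (mulvef, ziibdezut), so the last vowel is not what conditions the rule; the final letter is.
"pofmaraw" ends in -w. The stems ending in -w (rosaw → rosawet, vapasow → vapasowet) add -et.
The other patterns: stems ending in -f change the last vowel to 'e'; stems ending in -d or -t insert -ib- after the first vowel; stems ending in -n repeat the first consonant+vowel as a prefix.
So pofmaraw → pofmarawet.

pofmarawet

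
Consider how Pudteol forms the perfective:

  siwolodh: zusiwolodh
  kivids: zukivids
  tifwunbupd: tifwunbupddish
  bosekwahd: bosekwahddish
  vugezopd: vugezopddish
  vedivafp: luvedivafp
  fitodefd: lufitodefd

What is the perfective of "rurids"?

zururids

"rurids" has second-to-last letter 'd'. The stems whose second-to-last letter is 'd' (kivids → zukivids, siwolodh → zusiwolodh) add the prefix zu-.
The other patterns: stems whose second-to-last letter is 'f' add the prefix lu-; stems whose second-to-last letter is 'h' or 'p' double the final consonant and add -ish.
So rurids → zururids.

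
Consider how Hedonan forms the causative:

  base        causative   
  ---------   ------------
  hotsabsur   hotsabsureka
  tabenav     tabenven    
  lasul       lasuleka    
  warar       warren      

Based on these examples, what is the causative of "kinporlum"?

kinporlumeka

hotsabsur and warar both end in -r yet inflect differently (hotsabsureka, warren), so the final letter is not what conditions the rule; the last vowel is.
"kinporlum" has last vowel 'u'. The stems whose last vowel is 'u' (hotsabsur → hotsabsureka, lasul → lasuleka) add -eka.
The other pattern: stems whose last vowel is 'a' delete the last vowel and add -en.
So kinporlum → kinporlumeka.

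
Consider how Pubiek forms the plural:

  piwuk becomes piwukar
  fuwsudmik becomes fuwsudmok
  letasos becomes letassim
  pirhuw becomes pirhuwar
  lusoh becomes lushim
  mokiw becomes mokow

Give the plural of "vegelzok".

pirhuw and mokiw both end in -w yet inflect differently (pirhuwar, mokow), so the final letter is not what conditions the rule; the last vowel is.
"vegelzok" has last vowel 'o'. The stems whose last vowel is 'o' (lusoh → lushim, letasos → letassim) delete the last vowel and add -im.
So vegelzok → vegelzkim.

vegelzkim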